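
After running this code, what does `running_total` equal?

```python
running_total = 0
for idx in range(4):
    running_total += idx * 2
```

Let's trace through this code step by step.

Initialize: running_total = 0
Entering loop: for idx in range(4):

After execution: running_total = 12
12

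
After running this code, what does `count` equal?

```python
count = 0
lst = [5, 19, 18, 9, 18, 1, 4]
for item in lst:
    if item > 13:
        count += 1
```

Let's trace through this code step by step.

Initialize: count = 0
Initialize: lst = [5, 19, 18, 9, 18, 1, 4]
Entering loop: for item in lst:

After execution: count = 3
3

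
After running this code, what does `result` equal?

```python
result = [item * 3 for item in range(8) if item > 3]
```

Let's trace through this code step by step.

Initialize: result = [item * 3 for item in range(8) if item > 3]

After execution: result = [12, 15, 18, 21]
[12, 15, 18, 21]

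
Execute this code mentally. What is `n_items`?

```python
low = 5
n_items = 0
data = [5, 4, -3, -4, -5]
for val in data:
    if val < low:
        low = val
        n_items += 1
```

Let's trace through this code step by step.

Initialize: low = 5
Initialize: n_items = 0
Initialize: data = [5, 4, -3, -4, -5]
Entering loop: for val in data:

After execution: n_items = 4
4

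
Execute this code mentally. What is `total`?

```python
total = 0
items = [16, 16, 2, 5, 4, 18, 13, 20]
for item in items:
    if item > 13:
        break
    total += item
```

Let's trace through this code step by step.

Initialize: total = 0
Initialize: items = [16, 16, 2, 5, 4, 18, 13, 20]
Entering loop: for item in items:

After execution: total = 0
0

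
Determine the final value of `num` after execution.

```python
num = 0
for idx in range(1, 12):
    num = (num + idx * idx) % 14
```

Let's trace through this code step by step.

Initialize: num = 0
Entering loop: for idx in range(1, 12):

After execution: num = 2
2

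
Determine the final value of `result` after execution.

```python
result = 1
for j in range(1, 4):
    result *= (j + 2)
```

Let's trace through this code step by step.

Initialize: result = 1
Entering loop: for j in range(1, 4):

After execution: result = 60
60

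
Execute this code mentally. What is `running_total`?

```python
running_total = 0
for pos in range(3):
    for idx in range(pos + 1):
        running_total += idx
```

Let's trace through this code step by step.

Initialize: running_total = 0
Entering loop: for pos in range(3):

After execution: running_total = 4
4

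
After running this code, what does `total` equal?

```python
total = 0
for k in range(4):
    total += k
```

Let's trace through this code step by step.

Initialize: total = 0
Entering loop: for k in range(4):

After execution: total = 6
6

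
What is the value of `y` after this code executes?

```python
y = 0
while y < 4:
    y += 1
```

Let's trace through this code step by step.

Initialize: y = 0
Entering loop: while y < 4:

After execution: y = 4
4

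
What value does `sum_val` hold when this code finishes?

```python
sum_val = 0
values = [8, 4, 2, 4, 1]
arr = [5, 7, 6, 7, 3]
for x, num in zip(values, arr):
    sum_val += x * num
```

Let's trace through this code step by step.

Initialize: sum_val = 0
Initialize: values = [8, 4, 2, 4, 1]
Initialize: arr = [5, 7, 6, 7, 3]
Entering loop: for x, num in zip(values, arr):

After execution: sum_val = 111
111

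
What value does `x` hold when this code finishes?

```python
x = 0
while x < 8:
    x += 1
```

Let's trace through this code step by step.

Initialize: x = 0
Entering loop: while x < 8:

After execution: x = 8
8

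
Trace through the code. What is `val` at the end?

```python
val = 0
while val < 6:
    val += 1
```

Let's trace through this code step by step.

Initialize: val = 0
Entering loop: while val < 6:

After execution: val = 6
6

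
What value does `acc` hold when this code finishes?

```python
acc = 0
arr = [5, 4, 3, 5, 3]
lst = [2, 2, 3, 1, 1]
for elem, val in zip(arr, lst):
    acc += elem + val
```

Let's trace through this code step by step.

Initialize: acc = 0
Initialize: arr = [5, 4, 3, 5, 3]
Initialize: lst = [2, 2, 3, 1, 1]
Entering loop: for elem, val in zip(arr, lst):

After execution: acc = 29
29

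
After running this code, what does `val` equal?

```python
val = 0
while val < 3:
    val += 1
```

Let's trace through this code step by step.

Initialize: val = 0
Entering loop: while val < 3:

After execution: val = 3
3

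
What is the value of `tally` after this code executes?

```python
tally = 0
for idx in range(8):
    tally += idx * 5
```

Let's trace through this code step by step.

Initialize: tally = 0
Entering loop: for idx in range(8):

After execution: tally = 140
140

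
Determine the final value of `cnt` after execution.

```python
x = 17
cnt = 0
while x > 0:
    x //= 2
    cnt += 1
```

Let's trace through this code step by step.

Initialize: x = 17
Initialize: cnt = 0
Entering loop: while x > 0:

After execution: cnt = 5
5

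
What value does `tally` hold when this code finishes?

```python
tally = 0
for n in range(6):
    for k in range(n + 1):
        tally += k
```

Let's trace through this code step by step.

Initialize: tally = 0
Entering loop: for n in range(6):

After execution: tally = 35
35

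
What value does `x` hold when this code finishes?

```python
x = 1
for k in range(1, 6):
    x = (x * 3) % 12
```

Let's trace through this code step by step.

Initialize: x = 1
Entering loop: for k in range(1, 6):

After execution: x = 3
3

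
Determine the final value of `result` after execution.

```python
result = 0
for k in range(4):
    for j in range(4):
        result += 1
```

Let's trace through this code step by step.

Initialize: result = 0
Entering loop: for k in range(4):

After execution: result = 16
16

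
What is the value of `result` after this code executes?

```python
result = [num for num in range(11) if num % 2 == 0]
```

Let's trace through this code step by step.

Initialize: result = [num for num in range(11) if num % 2 == 0]

After execution: result = [0, 2, 4, 6, 8, 10]
[0, 2, 4, 6, 8, 10]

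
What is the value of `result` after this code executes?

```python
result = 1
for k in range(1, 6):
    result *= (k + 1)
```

Let's trace through this code step by step.

Initialize: result = 1
Entering loop: for k in range(1, 6):

After execution: result = 720
720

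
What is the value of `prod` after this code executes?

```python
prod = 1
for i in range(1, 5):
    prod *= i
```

Let's trace through this code step by step.

Initialize: prod = 1
Entering loop: for i in range(1, 5):

After execution: prod = 24
24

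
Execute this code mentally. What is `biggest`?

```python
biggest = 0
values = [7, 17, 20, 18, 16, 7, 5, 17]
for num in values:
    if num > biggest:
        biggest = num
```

Let's trace through this code step by step.

Initialize: biggest = 0
Initialize: values = [7, 17, 20, 18, 16, 7, 5, 17]
Entering loop: for num in values:

After execution: biggest = 20
20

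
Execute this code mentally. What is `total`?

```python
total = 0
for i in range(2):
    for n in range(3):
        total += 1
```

Let's trace through this code step by step.

Initialize: total = 0
Entering loop: for i in range(2):

After execution: total = 6
6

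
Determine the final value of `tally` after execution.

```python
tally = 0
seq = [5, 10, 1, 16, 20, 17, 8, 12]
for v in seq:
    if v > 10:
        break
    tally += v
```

Let's trace through this code step by step.

Initialize: tally = 0
Initialize: seq = [5, 10, 1, 16, 20, 17, 8, 12]
Entering loop: for v in seq:

After execution: tally = 16
16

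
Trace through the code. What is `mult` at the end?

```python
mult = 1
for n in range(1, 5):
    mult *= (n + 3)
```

Let's trace through this code step by step.

Initialize: mult = 1
Entering loop: for n in range(1, 5):

After execution: mult = 840
840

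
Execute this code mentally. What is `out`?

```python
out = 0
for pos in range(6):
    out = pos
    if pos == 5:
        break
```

Let's trace through this code step by step.

Initialize: out = 0
Entering loop: for pos in range(6):

After execution: out = 5
5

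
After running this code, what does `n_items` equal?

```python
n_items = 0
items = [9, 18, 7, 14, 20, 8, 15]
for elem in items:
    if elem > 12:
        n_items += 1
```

Let's trace through this code step by step.

Initialize: n_items = 0
Initialize: items = [9, 18, 7, 14, 20, 8, 15]
Entering loop: for elem in items:

After execution: n_items = 4
4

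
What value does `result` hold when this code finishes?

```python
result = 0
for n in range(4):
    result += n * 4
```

Let's trace through this code step by step.

Initialize: result = 0
Entering loop: for n in range(4):

After execution: result = 24
24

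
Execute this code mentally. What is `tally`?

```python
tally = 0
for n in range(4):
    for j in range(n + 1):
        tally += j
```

Let's trace through this code step by step.

Initialize: tally = 0
Entering loop: for n in range(4):

After execution: tally = 10
10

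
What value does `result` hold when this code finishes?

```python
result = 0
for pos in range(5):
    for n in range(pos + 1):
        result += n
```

Let's trace through this code step by step.

Initialize: result = 0
Entering loop: for pos in range(5):

After execution: result = 20
20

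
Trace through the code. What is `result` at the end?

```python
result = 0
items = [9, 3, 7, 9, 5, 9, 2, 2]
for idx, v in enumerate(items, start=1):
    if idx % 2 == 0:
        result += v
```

Let's trace through this code step by step.

Initialize: result = 0
Initialize: items = [9, 3, 7, 9, 5, 9, 2, 2]
Entering loop: for idx, v in enumerate(items, start=1):

After execution: result = 23
23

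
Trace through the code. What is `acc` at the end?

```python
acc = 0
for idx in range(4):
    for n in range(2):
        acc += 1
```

Let's trace through this code step by step.

Initialize: acc = 0
Entering loop: for idx in range(4):

After execution: acc = 8
8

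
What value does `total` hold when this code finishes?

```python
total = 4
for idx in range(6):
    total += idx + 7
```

Let's trace through this code step by step.

Initialize: total = 4
Entering loop: for idx in range(6):

After execution: total = 61
61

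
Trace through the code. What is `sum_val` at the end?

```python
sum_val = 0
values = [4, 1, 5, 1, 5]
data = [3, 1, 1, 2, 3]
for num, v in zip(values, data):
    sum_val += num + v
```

Let's trace through this code step by step.

Initialize: sum_val = 0
Initialize: values = [4, 1, 5, 1, 5]
Initialize: data = [3, 1, 1, 2, 3]
Entering loop: for num, v in zip(values, data):

After execution: sum_val = 26
26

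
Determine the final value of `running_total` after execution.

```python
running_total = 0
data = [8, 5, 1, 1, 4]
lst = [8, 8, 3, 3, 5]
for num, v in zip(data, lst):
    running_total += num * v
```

Let's trace through this code step by step.

Initialize: running_total = 0
Initialize: data = [8, 5, 1, 1, 4]
Initialize: lst = [8, 8, 3, 3, 5]
Entering loop: for num, v in zip(data, lst):

After execution: running_total = 130
130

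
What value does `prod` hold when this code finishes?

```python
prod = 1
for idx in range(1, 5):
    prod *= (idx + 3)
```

Let's trace through this code step by step.

Initialize: prod = 1
Entering loop: for idx in range(1, 5):

After execution: prod = 840
840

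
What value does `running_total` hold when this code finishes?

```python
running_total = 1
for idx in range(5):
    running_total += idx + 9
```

Let's trace through this code step by step.

Initialize: running_total = 1
Entering loop: for idx in range(5):

After execution: running_total = 56
56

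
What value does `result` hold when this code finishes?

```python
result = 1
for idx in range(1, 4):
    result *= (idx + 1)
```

Let's trace through this code step by step.

Initialize: result = 1
Entering loop: for idx in range(1, 4):

After execution: result = 24
24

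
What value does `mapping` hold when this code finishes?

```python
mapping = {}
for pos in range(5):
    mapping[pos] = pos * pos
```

Let's trace through this code step by step.

Initialize: mapping = {}
Entering loop: for pos in range(5):

After execution: mapping = {0: 0, 1: 1, 2: 4, 3: 9, 4: 16}
{0: 0, 1: 1, 2: 4, 3: 9, 4: 16}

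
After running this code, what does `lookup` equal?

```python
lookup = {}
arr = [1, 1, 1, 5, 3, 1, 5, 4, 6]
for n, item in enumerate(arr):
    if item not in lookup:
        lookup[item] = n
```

Let's trace through this code step by step.

Initialize: lookup = {}
Initialize: arr = [1, 1, 1, 5, 3, 1, 5, 4, 6]
Entering loop: for n, item in enumerate(arr):

After execution: lookup = {1: 0, 5: 3, 3: 4, 4: 7, 6: 8}
{1: 0, 5: 3, 3: 4, 4: 7, 6: 8}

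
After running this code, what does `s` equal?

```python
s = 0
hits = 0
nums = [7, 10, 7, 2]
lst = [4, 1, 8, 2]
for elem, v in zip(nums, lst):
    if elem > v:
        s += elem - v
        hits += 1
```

Let's trace through this code step by step.

Initialize: s = 0
Initialize: hits = 0
Initialize: nums = [7, 10, 7, 2]
Initialize: lst = [4, 1, 8, 2]
Entering loop: for elem, v in zip(nums, lst):

After execution: s = 12
12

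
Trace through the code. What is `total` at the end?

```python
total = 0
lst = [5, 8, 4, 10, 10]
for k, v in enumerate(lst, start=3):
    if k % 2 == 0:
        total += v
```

Let's trace through this code step by step.

Initialize: total = 0
Initialize: lst = [5, 8, 4, 10, 10]
Entering loop: for k, v in enumerate(lst, start=3):

After execution: total = 18
18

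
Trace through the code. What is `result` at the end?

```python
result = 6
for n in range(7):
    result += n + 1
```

Let's trace through this code step by step.

Initialize: result = 6
Entering loop: for n in range(7):

After execution: result = 34
34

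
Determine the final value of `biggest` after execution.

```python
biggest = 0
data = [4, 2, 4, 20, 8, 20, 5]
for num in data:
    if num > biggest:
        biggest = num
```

Let's trace through this code step by step.

Initialize: biggest = 0
Initialize: data = [4, 2, 4, 20, 8, 20, 5]
Entering loop: for num in data:

After execution: biggest = 20
20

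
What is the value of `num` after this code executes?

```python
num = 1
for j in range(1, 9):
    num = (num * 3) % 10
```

Let's trace through this code step by step.

Initialize: num = 1
Entering loop: for j in range(1, 9):

After execution: num = 1
1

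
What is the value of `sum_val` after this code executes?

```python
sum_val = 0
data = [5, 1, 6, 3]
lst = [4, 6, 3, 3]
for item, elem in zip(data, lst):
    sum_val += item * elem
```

Let's trace through this code step by step.

Initialize: sum_val = 0
Initialize: data = [5, 1, 6, 3]
Initialize: lst = [4, 6, 3, 3]
Entering loop: for item, elem in zip(data, lst):

After execution: sum_val = 53
53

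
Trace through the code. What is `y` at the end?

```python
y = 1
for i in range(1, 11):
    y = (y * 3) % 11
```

Let's trace through this code step by step.

Initialize: y = 1
Entering loop: for i in range(1, 11):

After execution: y = 1
1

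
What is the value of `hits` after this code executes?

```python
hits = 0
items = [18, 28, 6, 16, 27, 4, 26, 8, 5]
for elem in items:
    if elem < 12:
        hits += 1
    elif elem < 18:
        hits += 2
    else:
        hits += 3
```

Let's trace through this code step by step.

Initialize: hits = 0
Initialize: items = [18, 28, 6, 16, 27, 4, 26, 8, 5]
Entering loop: for elem in items:

After execution: hits = 18
18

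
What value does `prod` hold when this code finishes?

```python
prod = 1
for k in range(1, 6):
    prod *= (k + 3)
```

Let's trace through this code step by step.

Initialize: prod = 1
Entering loop: for k in range(1, 6):

After execution: prod = 6720
6720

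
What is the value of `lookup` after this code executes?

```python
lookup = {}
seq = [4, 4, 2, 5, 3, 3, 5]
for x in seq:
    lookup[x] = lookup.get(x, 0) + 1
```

Let's trace through this code step by step.

Initialize: lookup = {}
Initialize: seq = [4, 4, 2, 5, 3, 3, 5]
Entering loop: for x in seq:

After execution: lookup = {4: 2, 2: 1, 5: 2, 3: 2}
{4: 2, 2: 1, 5: 2, 3: 2}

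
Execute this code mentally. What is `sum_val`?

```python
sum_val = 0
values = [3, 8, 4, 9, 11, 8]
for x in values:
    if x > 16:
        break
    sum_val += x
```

Let's trace through this code step by step.

Initialize: sum_val = 0
Initialize: values = [3, 8, 4, 9, 11, 8]
Entering loop: for x in values:

After execution: sum_val = 43
43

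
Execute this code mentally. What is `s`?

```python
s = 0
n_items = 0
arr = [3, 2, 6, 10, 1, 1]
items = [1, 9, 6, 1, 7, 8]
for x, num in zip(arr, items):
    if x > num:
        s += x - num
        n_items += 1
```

Let's trace through this code step by step.

Initialize: s = 0
Initialize: n_items = 0
Initialize: arr = [3, 2, 6, 10, 1, 1]
Initialize: items = [1, 9, 6, 1, 7, 8]
Entering loop: for x, num in zip(arr, items):

After execution: s = 11
11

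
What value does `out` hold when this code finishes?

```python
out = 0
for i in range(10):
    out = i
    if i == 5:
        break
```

Let's trace through this code step by step.

Initialize: out = 0
Entering loop: for i in range(10):

After execution: out = 5
5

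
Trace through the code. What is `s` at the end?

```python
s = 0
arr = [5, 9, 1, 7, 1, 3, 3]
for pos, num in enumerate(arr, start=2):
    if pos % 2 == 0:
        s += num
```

Let's trace through this code step by step.

Initialize: s = 0
Initialize: arr = [5, 9, 1, 7, 1, 3, 3]
Entering loop: for pos, num in enumerate(arr, start=2):

After execution: s = 10
10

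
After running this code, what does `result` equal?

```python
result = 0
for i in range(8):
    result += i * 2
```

Let's trace through this code step by step.

Initialize: result = 0
Entering loop: for i in range(8):

After execution: result = 56
56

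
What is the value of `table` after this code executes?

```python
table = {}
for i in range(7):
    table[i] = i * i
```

Let's trace through this code step by step.

Initialize: table = {}
Entering loop: for i in range(7):

After execution: table = {0: 0, 1: 1, 2: 4, 3: 9, 4: 16, 5: 25, 6: 36}
{0: 0, 1: 1, 2: 4, 3: 9, 4: 16, 5: 25, 6: 36}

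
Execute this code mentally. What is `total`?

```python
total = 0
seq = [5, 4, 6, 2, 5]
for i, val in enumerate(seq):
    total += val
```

Let's trace through this code step by step.

Initialize: total = 0
Initialize: seq = [5, 4, 6, 2, 5]
Entering loop: for i, val in enumerate(seq):

After execution: total = 22
22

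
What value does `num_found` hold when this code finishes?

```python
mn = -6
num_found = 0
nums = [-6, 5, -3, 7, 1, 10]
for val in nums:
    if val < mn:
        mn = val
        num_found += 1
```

Let's trace through this code step by step.

Initialize: mn = -6
Initialize: num_found = 0
Initialize: nums = [-6, 5, -3, 7, 1, 10]
Entering loop: for val in nums:

After execution: num_found = 0
0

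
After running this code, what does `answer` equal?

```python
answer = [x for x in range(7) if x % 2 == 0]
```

Let's trace through this code step by step.

Initialize: answer = [x for x in range(7) if x % 2 == 0]

After execution: answer = [0, 2, 4, 6]
[0, 2, 4, 6]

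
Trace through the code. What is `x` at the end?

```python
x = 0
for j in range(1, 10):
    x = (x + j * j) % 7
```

Let's trace through this code step by step.

Initialize: x = 0
Entering loop: for j in range(1, 10):

After execution: x = 5
5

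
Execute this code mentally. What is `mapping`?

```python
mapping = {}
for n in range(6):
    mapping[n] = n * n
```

Let's trace through this code step by step.

Initialize: mapping = {}
Entering loop: for n in range(6):

After execution: mapping = {0: 0, 1: 1, 2: 4, 3: 9, 4: 16, 5: 25}
{0: 0, 1: 1, 2: 4, 3: 9, 4: 16, 5: 25}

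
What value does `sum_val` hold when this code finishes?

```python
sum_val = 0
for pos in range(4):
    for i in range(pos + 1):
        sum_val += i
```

Let's trace through this code step by step.

Initialize: sum_val = 0
Entering loop: for pos in range(4):

After execution: sum_val = 10
10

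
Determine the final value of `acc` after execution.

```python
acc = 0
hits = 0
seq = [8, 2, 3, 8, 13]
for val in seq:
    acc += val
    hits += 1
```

Let's trace through this code step by step.

Initialize: acc = 0
Initialize: hits = 0
Initialize: seq = [8, 2, 3, 8, 13]
Entering loop: for val in seq:

After execution: acc = 34
34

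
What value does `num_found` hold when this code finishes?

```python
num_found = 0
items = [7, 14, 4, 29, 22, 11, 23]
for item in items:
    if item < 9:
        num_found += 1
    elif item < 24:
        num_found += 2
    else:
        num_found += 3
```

Let's trace through this code step by step.

Initialize: num_found = 0
Initialize: items = [7, 14, 4, 29, 22, 11, 23]
Entering loop: for item in items:

After execution: num_found = 13
13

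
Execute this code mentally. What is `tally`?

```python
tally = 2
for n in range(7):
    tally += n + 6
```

Let's trace through this code step by step.

Initialize: tally = 2
Entering loop: for n in range(7):

After execution: tally = 65
65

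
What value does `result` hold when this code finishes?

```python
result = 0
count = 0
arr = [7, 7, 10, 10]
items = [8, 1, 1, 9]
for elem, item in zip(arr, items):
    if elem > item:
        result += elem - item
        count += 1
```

Let's trace through this code step by step.

Initialize: result = 0
Initialize: count = 0
Initialize: arr = [7, 7, 10, 10]
Initialize: items = [8, 1, 1, 9]
Entering loop: for elem, item in zip(arr, items):

After execution: result = 16
16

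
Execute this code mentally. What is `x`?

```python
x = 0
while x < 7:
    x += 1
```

Let's trace through this code step by step.

Initialize: x = 0
Entering loop: while x < 7:

After execution: x = 7
7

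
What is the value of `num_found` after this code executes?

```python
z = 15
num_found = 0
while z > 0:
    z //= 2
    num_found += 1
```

Let's trace through this code step by step.

Initialize: z = 15
Initialize: num_found = 0
Entering loop: while z > 0:

After execution: num_found = 4
4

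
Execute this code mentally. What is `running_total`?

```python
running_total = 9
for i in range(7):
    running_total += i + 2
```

Let's trace through this code step by step.

Initialize: running_total = 9
Entering loop: for i in range(7):

After execution: running_total = 44
44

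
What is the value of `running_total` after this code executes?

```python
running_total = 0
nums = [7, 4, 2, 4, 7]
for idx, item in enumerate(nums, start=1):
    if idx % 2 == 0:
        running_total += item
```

Let's trace through this code step by step.

Initialize: running_total = 0
Initialize: nums = [7, 4, 2, 4, 7]
Entering loop: for idx, item in enumerate(nums, start=1):

After execution: running_total = 8
8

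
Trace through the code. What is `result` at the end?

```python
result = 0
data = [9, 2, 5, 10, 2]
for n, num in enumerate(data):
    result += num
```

Let's trace through this code step by step.

Initialize: result = 0
Initialize: data = [9, 2, 5, 10, 2]
Entering loop: for n, num in enumerate(data):

After execution: result = 28
28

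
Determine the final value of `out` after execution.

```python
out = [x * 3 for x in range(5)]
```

Let's trace through this code step by step.

Initialize: out = [x * 3 for x in range(5)]

After execution: out = [0, 3, 6, 9, 12]
[0, 3, 6, 9, 12]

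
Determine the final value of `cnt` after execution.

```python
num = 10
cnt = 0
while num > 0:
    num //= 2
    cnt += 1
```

Let's trace through this code step by step.

Initialize: num = 10
Initialize: cnt = 0
Entering loop: while num > 0:

After execution: cnt = 4
4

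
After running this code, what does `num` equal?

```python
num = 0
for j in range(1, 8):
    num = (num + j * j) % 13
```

Let's trace through this code step by step.

Initialize: num = 0
Entering loop: for j in range(1, 8):

After execution: num = 10
10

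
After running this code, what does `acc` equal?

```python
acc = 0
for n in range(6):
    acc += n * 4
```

Let's trace through this code step by step.

Initialize: acc = 0
Entering loop: for n in range(6):

After execution: acc = 60
60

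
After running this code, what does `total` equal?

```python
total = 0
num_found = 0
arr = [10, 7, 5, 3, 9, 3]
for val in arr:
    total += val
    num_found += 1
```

Let's trace through this code step by step.

Initialize: total = 0
Initialize: num_found = 0
Initialize: arr = [10, 7, 5, 3, 9, 3]
Entering loop: for val in arr:

After execution: total = 37
37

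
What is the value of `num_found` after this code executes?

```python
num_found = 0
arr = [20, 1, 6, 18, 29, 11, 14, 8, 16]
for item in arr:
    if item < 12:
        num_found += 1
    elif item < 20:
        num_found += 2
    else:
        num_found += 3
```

Let's trace through this code step by step.

Initialize: num_found = 0
Initialize: arr = [20, 1, 6, 18, 29, 11, 14, 8, 16]
Entering loop: for item in arr:

After execution: num_found = 16
16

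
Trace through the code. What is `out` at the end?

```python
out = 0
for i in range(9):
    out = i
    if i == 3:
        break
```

Let's trace through this code step by step.

Initialize: out = 0
Entering loop: for i in range(9):

After execution: out = 3
3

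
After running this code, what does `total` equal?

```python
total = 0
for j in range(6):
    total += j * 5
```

Let's trace through this code step by step.

Initialize: total = 0
Entering loop: for j in range(6):

After execution: total = 75
75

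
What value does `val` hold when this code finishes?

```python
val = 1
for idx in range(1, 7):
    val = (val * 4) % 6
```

Let's trace through this code step by step.

Initialize: val = 1
Entering loop: for idx in range(1, 7):

After execution: val = 4
4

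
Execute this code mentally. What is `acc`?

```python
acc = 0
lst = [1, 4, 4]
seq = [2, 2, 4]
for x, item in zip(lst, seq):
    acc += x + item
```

Let's trace through this code step by step.

Initialize: acc = 0
Initialize: lst = [1, 4, 4]
Initialize: seq = [2, 2, 4]
Entering loop: for x, item in zip(lst, seq):

After execution: acc = 17
17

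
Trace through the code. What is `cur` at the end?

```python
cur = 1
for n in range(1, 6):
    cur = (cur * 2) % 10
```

Let's trace through this code step by step.

Initialize: cur = 1
Entering loop: for n in range(1, 6):

After execution: cur = 2
2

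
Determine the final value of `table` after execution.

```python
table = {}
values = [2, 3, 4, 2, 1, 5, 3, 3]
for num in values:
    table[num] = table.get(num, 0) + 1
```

Let's trace through this code step by step.

Initialize: table = {}
Initialize: values = [2, 3, 4, 2, 1, 5, 3, 3]
Entering loop: for num in values:

After execution: table = {2: 2, 3: 3, 4: 1, 1: 1, 5: 1}
{2: 2, 3: 3, 4: 1, 1: 1, 5: 1}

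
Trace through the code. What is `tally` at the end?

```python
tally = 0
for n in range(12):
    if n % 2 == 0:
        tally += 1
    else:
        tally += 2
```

Let's trace through this code step by step.

Initialize: tally = 0
Entering loop: for n in range(12):

After execution: tally = 18
18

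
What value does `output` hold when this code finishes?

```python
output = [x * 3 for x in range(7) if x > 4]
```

Let's trace through this code step by step.

Initialize: output = [x * 3 for x in range(7) if x > 4]

After execution: output = [15, 18]
[15, 18]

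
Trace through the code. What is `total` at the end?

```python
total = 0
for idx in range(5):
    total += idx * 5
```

Let's trace through this code step by step.

Initialize: total = 0
Entering loop: for idx in range(5):

After execution: total = 50
50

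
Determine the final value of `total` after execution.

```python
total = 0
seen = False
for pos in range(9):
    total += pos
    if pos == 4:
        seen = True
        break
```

Let's trace through this code step by step.

Initialize: total = 0
Initialize: seen = False
Entering loop: for pos in range(9):

After execution: total = 10
10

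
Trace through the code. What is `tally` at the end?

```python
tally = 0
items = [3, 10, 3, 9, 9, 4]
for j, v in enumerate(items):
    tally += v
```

Let's trace through this code step by step.

Initialize: tally = 0
Initialize: items = [3, 10, 3, 9, 9, 4]
Entering loop: for j, v in enumerate(items):

After execution: tally = 38
38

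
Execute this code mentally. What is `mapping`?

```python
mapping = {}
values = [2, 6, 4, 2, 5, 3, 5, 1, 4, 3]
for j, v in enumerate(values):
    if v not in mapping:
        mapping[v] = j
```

Let's trace through this code step by step.

Initialize: mapping = {}
Initialize: values = [2, 6, 4, 2, 5, 3, 5, 1, 4, 3]
Entering loop: for j, v in enumerate(values):

After execution: mapping = {2: 0, 6: 1, 4: 2, 5: 4, 3: 5, 1: 7}
{2: 0, 6: 1, 4: 2, 5: 4, 3: 5, 1: 7}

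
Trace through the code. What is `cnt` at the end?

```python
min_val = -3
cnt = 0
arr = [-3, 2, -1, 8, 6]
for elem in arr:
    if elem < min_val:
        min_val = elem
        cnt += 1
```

Let's trace through this code step by step.

Initialize: min_val = -3
Initialize: cnt = 0
Initialize: arr = [-3, 2, -1, 8, 6]
Entering loop: for elem in arr:

After execution: cnt = 0
0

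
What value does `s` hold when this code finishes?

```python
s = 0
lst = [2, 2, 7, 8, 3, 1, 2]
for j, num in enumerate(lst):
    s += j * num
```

Let's trace through this code step by step.

Initialize: s = 0
Initialize: lst = [2, 2, 7, 8, 3, 1, 2]
Entering loop: for j, num in enumerate(lst):

After execution: s = 69
69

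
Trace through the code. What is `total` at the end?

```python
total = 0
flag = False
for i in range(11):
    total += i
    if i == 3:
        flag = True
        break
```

Let's trace through this code step by step.

Initialize: total = 0
Initialize: flag = False
Entering loop: for i in range(11):

After execution: total = 6
6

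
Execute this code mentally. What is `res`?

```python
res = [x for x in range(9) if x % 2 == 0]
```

Let's trace through this code step by step.

Initialize: res = [x for x in range(9) if x % 2 == 0]

After execution: res = [0, 2, 4, 6, 8]
[0, 2, 4, 6, 8]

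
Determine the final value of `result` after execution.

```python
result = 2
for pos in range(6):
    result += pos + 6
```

Let's trace through this code step by step.

Initialize: result = 2
Entering loop: for pos in range(6):

After execution: result = 53
53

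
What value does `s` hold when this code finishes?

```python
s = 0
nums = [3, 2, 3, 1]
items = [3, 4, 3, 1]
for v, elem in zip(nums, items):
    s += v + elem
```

Let's trace through this code step by step.

Initialize: s = 0
Initialize: nums = [3, 2, 3, 1]
Initialize: items = [3, 4, 3, 1]
Entering loop: for v, elem in zip(nums, items):

After execution: s = 20
20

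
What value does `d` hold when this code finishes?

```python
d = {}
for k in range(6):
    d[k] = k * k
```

Let's trace through this code step by step.

Initialize: d = {}
Entering loop: for k in range(6):

After execution: d = {0: 0, 1: 1, 2: 4, 3: 9, 4: 16, 5: 25}
{0: 0, 1: 1, 2: 4, 3: 9, 4: 16, 5: 25}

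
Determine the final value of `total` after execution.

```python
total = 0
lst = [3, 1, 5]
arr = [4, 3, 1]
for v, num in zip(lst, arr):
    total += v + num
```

Let's trace through this code step by step.

Initialize: total = 0
Initialize: lst = [3, 1, 5]
Initialize: arr = [4, 3, 1]
Entering loop: for v, num in zip(lst, arr):

After execution: total = 17
17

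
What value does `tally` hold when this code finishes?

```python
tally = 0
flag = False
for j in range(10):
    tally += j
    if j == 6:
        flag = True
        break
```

Let's trace through this code step by step.

Initialize: tally = 0
Initialize: flag = False
Entering loop: for j in range(10):

After execution: tally = 21
21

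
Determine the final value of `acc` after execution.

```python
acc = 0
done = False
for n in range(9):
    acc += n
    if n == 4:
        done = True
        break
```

Let's trace through this code step by step.

Initialize: acc = 0
Initialize: done = False
Entering loop: for n in range(9):

After execution: acc = 10
10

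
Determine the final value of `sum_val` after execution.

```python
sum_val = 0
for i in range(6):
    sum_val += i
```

Let's trace through this code step by step.

Initialize: sum_val = 0
Entering loop: for i in range(6):

After execution: sum_val = 15
15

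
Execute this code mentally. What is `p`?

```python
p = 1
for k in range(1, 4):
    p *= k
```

Let's trace through this code step by step.

Initialize: p = 1
Entering loop: for k in range(1, 4):

After execution: p = 6
6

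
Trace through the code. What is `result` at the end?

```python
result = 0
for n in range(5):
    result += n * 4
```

Let's trace through this code step by step.

Initialize: result = 0
Entering loop: for n in range(5):

After execution: result = 40
40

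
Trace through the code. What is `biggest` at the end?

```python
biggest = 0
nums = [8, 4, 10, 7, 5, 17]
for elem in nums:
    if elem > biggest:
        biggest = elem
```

Let's trace through this code step by step.

Initialize: biggest = 0
Initialize: nums = [8, 4, 10, 7, 5, 17]
Entering loop: for elem in nums:

After execution: biggest = 17
17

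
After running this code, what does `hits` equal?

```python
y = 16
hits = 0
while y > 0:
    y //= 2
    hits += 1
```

Let's trace through this code step by step.

Initialize: y = 16
Initialize: hits = 0
Entering loop: while y > 0:

After execution: hits = 5
5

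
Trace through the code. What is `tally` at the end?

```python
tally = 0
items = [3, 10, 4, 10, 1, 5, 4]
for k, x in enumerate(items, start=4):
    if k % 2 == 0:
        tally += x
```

Let's trace through this code step by step.

Initialize: tally = 0
Initialize: items = [3, 10, 4, 10, 1, 5, 4]
Entering loop: for k, x in enumerate(items, start=4):

After execution: tally = 12
12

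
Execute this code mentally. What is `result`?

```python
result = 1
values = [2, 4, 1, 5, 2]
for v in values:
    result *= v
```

Let's trace through this code step by step.

Initialize: result = 1
Initialize: values = [2, 4, 1, 5, 2]
Entering loop: for v in values:

After execution: result = 80
80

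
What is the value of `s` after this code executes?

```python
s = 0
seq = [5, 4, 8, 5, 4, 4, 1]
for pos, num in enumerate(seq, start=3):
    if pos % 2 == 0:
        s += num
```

Let's trace through this code step by step.

Initialize: s = 0
Initialize: seq = [5, 4, 8, 5, 4, 4, 1]
Entering loop: for pos, num in enumerate(seq, start=3):

After execution: s = 13
13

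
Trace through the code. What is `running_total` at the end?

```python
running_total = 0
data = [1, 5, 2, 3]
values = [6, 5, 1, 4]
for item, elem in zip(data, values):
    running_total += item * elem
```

Let's trace through this code step by step.

Initialize: running_total = 0
Initialize: data = [1, 5, 2, 3]
Initialize: values = [6, 5, 1, 4]
Entering loop: for item, elem in zip(data, values):

After execution: running_total = 45
45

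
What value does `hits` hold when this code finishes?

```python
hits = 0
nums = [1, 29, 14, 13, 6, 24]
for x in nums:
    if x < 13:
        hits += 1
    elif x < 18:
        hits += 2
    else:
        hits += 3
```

Let's trace through this code step by step.

Initialize: hits = 0
Initialize: nums = [1, 29, 14, 13, 6, 24]
Entering loop: for x in nums:

After execution: hits = 12
12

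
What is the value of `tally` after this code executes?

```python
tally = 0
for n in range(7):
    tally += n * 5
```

Let's trace through this code step by step.

Initialize: tally = 0
Entering loop: for n in range(7):

After execution: tally = 105
105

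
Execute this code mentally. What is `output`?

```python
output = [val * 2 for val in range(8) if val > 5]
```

Let's trace through this code step by step.

Initialize: output = [val * 2 for val in range(8) if val > 5]

After execution: output = [12, 14]
[12, 14]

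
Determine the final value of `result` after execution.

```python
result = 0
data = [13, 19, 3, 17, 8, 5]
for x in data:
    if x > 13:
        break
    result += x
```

Let's trace through this code step by step.

Initialize: result = 0
Initialize: data = [13, 19, 3, 17, 8, 5]
Entering loop: for x in data:

After execution: result = 13
13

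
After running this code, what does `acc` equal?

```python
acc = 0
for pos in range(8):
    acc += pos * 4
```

Let's trace through this code step by step.

Initialize: acc = 0
Entering loop: for pos in range(8):

After execution: acc = 112
112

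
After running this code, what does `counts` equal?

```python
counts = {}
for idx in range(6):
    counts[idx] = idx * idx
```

Let's trace through this code step by step.

Initialize: counts = {}
Entering loop: for idx in range(6):

After execution: counts = {0: 0, 1: 1, 2: 4, 3: 9, 4: 16, 5: 25}
{0: 0, 1: 1, 2: 4, 3: 9, 4: 16, 5: 25}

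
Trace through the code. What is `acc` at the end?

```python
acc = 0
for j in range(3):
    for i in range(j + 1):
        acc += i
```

Let's trace through this code step by step.

Initialize: acc = 0
Entering loop: for j in range(3):

After execution: acc = 4
4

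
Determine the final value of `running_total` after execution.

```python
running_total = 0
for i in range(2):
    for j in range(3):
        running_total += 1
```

Let's trace through this code step by step.

Initialize: running_total = 0
Entering loop: for i in range(2):

After execution: running_total = 6
6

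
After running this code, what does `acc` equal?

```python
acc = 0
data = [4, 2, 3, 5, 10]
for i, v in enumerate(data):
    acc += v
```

Let's trace through this code step by step.

Initialize: acc = 0
Initialize: data = [4, 2, 3, 5, 10]
Entering loop: for i, v in enumerate(data):

After execution: acc = 24
24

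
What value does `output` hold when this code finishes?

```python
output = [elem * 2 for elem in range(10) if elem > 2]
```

Let's trace through this code step by step.

Initialize: output = [elem * 2 for elem in range(10) if elem > 2]

After execution: output = [6, 8, 10, 12, 14, 16, 18]
[6, 8, 10, 12, 14, 16, 18]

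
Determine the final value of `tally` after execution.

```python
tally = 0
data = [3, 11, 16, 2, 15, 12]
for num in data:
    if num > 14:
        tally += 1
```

Let's trace through this code step by step.

Initialize: tally = 0
Initialize: data = [3, 11, 16, 2, 15, 12]
Entering loop: for num in data:

After execution: tally = 2
2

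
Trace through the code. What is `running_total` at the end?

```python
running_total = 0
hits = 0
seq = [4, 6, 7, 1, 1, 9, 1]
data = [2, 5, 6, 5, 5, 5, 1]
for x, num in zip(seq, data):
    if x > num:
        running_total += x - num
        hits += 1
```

Let's trace through this code step by step.

Initialize: running_total = 0
Initialize: hits = 0
Initialize: seq = [4, 6, 7, 1, 1, 9, 1]
Initialize: data = [2, 5, 6, 5, 5, 5, 1]
Entering loop: for x, num in zip(seq, data):

After execution: running_total = 8
8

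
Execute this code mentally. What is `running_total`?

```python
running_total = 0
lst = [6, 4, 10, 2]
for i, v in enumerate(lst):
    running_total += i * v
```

Let's trace through this code step by step.

Initialize: running_total = 0
Initialize: lst = [6, 4, 10, 2]
Entering loop: for i, v in enumerate(lst):

After execution: running_total = 30
30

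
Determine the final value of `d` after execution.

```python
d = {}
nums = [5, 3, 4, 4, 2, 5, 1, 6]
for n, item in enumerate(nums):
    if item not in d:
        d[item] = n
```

Let's trace through this code step by step.

Initialize: d = {}
Initialize: nums = [5, 3, 4, 4, 2, 5, 1, 6]
Entering loop: for n, item in enumerate(nums):

After execution: d = {5: 0, 3: 1, 4: 2, 2: 4, 1: 6, 6: 7}
{5: 0, 3: 1, 4: 2, 2: 4, 1: 6, 6: 7}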